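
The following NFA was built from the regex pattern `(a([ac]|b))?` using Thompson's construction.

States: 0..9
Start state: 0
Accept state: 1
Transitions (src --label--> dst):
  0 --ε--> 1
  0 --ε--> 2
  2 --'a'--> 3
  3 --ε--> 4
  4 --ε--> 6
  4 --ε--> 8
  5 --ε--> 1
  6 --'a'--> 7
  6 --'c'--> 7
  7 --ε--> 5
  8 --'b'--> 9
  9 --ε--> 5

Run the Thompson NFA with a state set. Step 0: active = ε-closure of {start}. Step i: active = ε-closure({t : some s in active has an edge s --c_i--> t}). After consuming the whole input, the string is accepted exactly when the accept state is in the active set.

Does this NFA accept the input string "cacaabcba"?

Answer: REJECT

Trace:
S₀ = ε-closure({0}) = {0,1,2}
'c' @ 1: {}  — no active states
rest 'acaabcba' ignored (set empty)
after full input: {}  (accept=1 not in)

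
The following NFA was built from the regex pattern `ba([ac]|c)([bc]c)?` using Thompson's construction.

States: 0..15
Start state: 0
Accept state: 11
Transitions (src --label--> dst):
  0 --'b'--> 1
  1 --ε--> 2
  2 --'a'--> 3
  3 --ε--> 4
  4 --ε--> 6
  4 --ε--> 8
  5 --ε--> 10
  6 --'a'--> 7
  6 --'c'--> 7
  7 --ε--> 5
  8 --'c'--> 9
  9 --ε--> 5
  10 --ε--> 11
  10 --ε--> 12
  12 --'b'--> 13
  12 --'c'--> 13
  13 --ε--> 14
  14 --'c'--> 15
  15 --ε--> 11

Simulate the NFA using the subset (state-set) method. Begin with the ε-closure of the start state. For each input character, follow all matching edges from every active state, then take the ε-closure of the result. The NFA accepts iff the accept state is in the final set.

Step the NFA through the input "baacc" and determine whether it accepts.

initial (ε-close {0}): {0}
'b' @ 1: {1,2}
'a' @ 2: {3,4,6,8}
'a' @ 3: {5,7,10,11,12}  (accept∈set)
'c' @ 4: {13,14}
'c' @ 5: {11,15}  (accept∈set)
end set {11,15} — state 11 in

Answer: ACCEPT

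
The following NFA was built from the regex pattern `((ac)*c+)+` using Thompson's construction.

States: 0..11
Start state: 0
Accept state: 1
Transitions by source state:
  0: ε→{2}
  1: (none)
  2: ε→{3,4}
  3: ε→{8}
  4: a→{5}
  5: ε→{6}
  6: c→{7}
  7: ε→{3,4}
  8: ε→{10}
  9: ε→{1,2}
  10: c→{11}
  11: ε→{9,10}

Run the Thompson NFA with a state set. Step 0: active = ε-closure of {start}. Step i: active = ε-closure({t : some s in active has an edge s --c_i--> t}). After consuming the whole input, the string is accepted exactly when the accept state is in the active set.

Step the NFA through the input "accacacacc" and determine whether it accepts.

Answer: ACCEPT

Steps:
initial (ε-close {0}): {0,2,3,4,8,10}
'a' @ 1: {5,6}
'c' @ 2: {3,4,7,8,10}
'c' @ 3: {1,2,3,4,8,9,10,11}  [accepting]
'a' @ 4: {5,6}
'c' @ 5: {3,4,7,8,10}
'a' @ 6: {5,6}
'c' @ 7: {3,4,7,8,10}
'a' @ 8: {5,6}
'c' @ 9: {3,4,7,8,10}
'c' @ 10: {1,2,3,4,8,9,10,11}  [accepting]
after full input: {1,2,3,4,8,9,10,11}  (accept=1 in)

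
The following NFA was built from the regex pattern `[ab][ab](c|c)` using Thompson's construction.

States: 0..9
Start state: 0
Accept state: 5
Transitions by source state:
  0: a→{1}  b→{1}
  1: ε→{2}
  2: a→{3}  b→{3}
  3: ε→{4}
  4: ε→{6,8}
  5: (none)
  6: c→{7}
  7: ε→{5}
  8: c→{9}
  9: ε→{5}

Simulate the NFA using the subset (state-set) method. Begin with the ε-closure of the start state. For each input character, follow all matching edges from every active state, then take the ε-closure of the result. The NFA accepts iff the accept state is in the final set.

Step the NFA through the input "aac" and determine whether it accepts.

Answer: ACCEPT

Trace:
S₀ = ε-closure({0}) = {0}
'a' @ 1: {1,2}
'a' @ 2: {3,4,6,8}
'c' @ 3: {5,7,9}  [accepting]
end set {5,7,9} — state 5 in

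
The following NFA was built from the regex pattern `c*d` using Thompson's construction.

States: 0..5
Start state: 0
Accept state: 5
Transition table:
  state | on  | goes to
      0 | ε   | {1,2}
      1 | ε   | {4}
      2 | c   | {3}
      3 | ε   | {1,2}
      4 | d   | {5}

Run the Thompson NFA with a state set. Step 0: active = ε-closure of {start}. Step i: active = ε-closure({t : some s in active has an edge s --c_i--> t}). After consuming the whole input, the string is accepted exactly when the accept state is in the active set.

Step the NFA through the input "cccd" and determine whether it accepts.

Answer: ACCEPT

Steps:
start: ε-closure({0}) = {0,1,2,4}
'c' @ 1: {1,2,3,4}
'c' @ 2: {1,2,3,4}
'c' @ 3: {1,2,3,4}
'd' @ 4: {5}  [accepting]
final: {5}; accept 5 in set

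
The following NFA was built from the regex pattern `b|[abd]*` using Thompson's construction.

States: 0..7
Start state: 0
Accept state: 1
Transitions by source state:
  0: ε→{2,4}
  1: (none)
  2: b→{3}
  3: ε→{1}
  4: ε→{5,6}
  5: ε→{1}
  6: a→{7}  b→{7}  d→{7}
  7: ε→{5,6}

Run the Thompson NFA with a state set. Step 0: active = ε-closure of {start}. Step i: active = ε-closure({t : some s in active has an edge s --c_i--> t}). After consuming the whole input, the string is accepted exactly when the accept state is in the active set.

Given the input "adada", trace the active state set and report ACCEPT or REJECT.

S₀ = ε-closure({0}) = {0,1,2,4,5,6}
'a' @ 1: {1,5,6,7}  [accepting]
'd' @ 2: {1,5,6,7}  [accepting]
'a' @ 3: {1,5,6,7}  [accepting]
'd' @ 4: {1,5,6,7}  [accepting]
'a' @ 5: {1,5,6,7}  [accepting]
after full input: {1,5,6,7}  (accept=1 in)

Answer: ACCEPT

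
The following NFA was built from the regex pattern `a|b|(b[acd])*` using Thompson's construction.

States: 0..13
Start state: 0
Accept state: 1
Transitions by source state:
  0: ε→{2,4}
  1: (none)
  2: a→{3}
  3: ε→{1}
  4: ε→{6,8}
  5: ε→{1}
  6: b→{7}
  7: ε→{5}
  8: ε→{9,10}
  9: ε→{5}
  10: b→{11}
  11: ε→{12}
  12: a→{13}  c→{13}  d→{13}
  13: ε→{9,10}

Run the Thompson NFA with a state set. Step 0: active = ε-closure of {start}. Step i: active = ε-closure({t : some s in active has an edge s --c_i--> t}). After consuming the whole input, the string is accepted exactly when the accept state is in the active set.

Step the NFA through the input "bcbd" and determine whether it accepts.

Answer: ACCEPT

Derivation:
initial (ε-close {0}): {0,1,2,4,5,6,8,9,10}
'b' @ 1: {1,5,7,11,12}  ✓accept
'c' @ 2: {1,5,9,10,13}  ✓accept
'b' @ 3: {11,12}
'd' @ 4: {1,5,9,10,13}  ✓accept
end set {1,5,9,10,13} — state 1 in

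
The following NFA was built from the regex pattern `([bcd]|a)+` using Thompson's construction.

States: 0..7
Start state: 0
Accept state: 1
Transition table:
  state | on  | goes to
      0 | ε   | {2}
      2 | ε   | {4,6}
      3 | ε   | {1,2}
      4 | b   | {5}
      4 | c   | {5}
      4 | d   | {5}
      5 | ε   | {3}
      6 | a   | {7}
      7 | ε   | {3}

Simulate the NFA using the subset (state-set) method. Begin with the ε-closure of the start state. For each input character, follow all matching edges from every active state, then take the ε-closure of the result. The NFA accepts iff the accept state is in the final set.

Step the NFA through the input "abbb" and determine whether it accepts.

Answer: ACCEPT

Derivation:
start: ε-closure({0}) = {0,2,4,6}
'a' @ 1: {1,2,3,4,6,7}  (accept∈set)
'b' @ 2: {1,2,3,4,5,6}  (accept∈set)
'b' @ 3: {1,2,3,4,5,6}  (accept∈set)
'b' @ 4: {1,2,3,4,5,6}  (accept∈set)
final: {1,2,3,4,5,6}; accept 1 in set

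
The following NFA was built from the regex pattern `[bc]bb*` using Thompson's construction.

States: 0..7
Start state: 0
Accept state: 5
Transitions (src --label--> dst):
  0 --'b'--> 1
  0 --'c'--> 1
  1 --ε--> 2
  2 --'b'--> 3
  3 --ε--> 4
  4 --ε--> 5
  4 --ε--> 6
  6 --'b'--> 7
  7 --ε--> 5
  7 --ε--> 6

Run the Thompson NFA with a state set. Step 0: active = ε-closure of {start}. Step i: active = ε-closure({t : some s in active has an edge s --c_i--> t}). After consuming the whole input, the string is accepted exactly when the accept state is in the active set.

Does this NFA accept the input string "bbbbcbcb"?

Answer: REJECT

Trace:
S₀ = ε-closure({0}) = {0}
'b' @ 1: {1,2}
'b' @ 2: {3,4,5,6}  ✓accept
'b' @ 3: {5,6,7}  ✓accept
'b' @ 4: {5,6,7}  ✓accept
'c' @ 5: {}  — state set empty
rest 'bcb' ignored (set empty)
final: {}; accept 5 not in set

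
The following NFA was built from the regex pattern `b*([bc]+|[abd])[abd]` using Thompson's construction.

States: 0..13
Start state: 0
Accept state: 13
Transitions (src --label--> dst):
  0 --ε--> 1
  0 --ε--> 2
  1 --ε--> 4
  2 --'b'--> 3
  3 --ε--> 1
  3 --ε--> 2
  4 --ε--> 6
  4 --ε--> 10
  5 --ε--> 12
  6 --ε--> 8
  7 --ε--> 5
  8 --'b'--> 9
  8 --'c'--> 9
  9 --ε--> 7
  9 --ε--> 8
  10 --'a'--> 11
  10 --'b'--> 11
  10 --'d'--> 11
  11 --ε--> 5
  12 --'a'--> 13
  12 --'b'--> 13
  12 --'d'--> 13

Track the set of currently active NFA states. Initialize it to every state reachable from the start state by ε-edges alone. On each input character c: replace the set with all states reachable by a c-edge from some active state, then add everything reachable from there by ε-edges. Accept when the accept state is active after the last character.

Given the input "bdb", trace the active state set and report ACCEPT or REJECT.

S₀ = ε-closure({0}) = {0,1,2,4,6,8,10}
'b' @ 1: {1,2,3,4,5,6,7,8,9,10,11,12}
'd' @ 2: {5,11,12,13}  [accepting]
'b' @ 3: {13}  [accepting]
end set {13} — state 13 in

Answer: ACCEPT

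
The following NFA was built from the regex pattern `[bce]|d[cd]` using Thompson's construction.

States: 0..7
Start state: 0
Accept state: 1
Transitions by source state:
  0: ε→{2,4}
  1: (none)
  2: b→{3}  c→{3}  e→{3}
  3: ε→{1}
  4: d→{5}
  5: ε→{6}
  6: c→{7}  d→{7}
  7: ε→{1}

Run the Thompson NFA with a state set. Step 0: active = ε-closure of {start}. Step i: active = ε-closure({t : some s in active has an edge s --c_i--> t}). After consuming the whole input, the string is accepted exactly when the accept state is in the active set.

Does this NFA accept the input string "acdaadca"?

initial (ε-close {0}): {0,2,4}
'a' @ 1: {}  — state set empty
rest 'cdaadca' ignored (set empty)
end set {} — state 1 not in

Answer: REJECT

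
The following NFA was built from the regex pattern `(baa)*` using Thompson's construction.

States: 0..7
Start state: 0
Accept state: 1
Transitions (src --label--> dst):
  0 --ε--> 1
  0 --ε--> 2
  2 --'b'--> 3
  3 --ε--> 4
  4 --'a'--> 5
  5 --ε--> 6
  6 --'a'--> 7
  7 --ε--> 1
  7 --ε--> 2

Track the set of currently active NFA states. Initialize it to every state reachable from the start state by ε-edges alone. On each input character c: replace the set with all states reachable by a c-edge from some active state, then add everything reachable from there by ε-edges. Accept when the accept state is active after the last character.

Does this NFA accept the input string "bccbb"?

Answer: REJECT

Steps:
start: ε-closure({0}) = {0,1,2}
'b' @ 1: {3,4}
'c' @ 2: {}  — state set empty
rest 'cbb' ignored (set empty)
after full input: {}  (accept=1 not in)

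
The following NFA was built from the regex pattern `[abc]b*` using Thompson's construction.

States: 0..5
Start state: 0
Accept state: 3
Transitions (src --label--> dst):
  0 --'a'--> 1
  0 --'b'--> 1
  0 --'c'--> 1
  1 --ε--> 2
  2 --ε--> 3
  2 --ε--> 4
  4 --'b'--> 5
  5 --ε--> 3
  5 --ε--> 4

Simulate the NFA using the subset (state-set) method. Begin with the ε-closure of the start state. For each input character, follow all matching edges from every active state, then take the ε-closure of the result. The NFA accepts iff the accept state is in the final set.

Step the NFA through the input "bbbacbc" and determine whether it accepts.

Answer: REJECT

Steps:
initial (ε-close {0}): {0}
'b' @ 1: {1,2,3,4}  (accept∈set)
'b' @ 2: {3,4,5}  (accept∈set)
'b' @ 3: {3,4,5}  (accept∈set)
'a' @ 4: {}  — dead — no transitions
rest 'cbc' ignored (set empty)
after full input: {}  (accept=3 not in)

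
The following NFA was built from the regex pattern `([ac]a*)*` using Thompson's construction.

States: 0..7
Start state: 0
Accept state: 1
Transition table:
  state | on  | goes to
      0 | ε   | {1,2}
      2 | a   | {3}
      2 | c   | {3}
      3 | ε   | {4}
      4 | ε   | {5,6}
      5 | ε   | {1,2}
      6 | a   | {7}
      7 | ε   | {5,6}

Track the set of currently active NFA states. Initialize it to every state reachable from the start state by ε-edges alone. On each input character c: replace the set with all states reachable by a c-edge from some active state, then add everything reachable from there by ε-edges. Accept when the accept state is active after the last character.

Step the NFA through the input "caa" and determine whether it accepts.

Answer: ACCEPT

Steps:
initial (ε-close {0}): {0,1,2}
'c' @ 1: {1,2,3,4,5,6}  (accept∈set)
'a' @ 2: {1,2,3,4,5,6,7}  (accept∈set)
'a' @ 3: {1,2,3,4,5,6,7}  (accept∈set)
end set {1,2,3,4,5,6,7} — state 1 in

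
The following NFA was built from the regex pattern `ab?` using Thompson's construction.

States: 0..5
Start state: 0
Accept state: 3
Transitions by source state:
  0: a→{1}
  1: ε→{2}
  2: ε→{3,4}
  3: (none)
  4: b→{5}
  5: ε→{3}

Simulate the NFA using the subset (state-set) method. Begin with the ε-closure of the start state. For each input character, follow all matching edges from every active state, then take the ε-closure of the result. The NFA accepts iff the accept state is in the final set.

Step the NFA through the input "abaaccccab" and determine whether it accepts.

initial (ε-close {0}): {0}
'a' @ 1: {1,2,3,4}  ✓accept
'b' @ 2: {3,5}  ✓accept
'a' @ 3: {}  — dead — no transitions
rest 'accccab' ignored (set empty)
final: {}; accept 3 not in set

Answer: REJECT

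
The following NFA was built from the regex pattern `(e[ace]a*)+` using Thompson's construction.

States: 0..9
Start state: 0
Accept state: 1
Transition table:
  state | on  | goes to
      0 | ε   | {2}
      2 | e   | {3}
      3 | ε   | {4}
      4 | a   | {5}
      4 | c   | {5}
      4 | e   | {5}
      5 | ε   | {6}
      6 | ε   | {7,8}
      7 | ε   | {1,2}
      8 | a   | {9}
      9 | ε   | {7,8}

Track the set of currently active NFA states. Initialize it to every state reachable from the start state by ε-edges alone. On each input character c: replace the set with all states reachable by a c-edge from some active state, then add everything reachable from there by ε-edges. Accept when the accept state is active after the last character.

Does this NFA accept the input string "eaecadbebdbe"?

Answer: REJECT

Derivation:
start: ε-closure({0}) = {0,2}
'e' @ 1: {3,4}
'a' @ 2: {1,2,5,6,7,8}  ✓accept
'e' @ 3: {3,4}
'c' @ 4: {1,2,5,6,7,8}  ✓accept
'a' @ 5: {1,2,7,8,9}  ✓accept
'd' @ 6: {}  — dead — no transitions
rest 'bebdbe' ignored (set empty)
final: {}; accept 1 not in set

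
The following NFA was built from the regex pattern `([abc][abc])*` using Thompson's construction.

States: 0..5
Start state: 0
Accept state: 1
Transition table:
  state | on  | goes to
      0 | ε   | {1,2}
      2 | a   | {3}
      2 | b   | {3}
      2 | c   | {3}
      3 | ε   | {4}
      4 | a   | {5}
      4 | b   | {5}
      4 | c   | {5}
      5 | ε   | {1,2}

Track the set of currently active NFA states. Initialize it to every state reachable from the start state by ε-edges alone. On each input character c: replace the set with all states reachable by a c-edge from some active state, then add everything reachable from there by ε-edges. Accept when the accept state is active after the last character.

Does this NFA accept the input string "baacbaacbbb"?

S₀ = ε-closure({0}) = {0,1,2}
'b' @ 1: {3,4}
'a' @ 2: {1,2,5}  [accepting]
'a' @ 3: {3,4}
'c' @ 4: {1,2,5}  [accepting]
'b' @ 5: {3,4}
'a' @ 6: {1,2,5}  [accepting]
'a' @ 7: {3,4}
'c' @ 8: {1,2,5}  [accepting]
'b' @ 9: {3,4}
'b' @ 10: {1,2,5}  [accepting]
'b' @ 11: {3,4}
after full input: {3,4}  (accept=1 not in)

Answer: REJECT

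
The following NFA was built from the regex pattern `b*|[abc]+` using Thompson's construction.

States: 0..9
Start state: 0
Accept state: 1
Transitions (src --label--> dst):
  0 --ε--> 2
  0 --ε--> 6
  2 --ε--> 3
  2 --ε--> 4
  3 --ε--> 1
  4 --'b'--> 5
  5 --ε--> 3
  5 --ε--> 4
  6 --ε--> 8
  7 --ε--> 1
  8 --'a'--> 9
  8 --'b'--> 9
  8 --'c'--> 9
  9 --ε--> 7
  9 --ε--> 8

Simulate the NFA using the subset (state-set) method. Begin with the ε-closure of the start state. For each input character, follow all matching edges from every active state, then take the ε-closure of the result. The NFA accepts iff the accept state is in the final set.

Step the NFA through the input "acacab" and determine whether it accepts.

initial (ε-close {0}): {0,1,2,3,4,6,8}
'a' @ 1: {1,7,8,9}  ✓accept
'c' @ 2: {1,7,8,9}  ✓accept
'a' @ 3: {1,7,8,9}  ✓accept
'c' @ 4: {1,7,8,9}  ✓accept
'a' @ 5: {1,7,8,9}  ✓accept
'b' @ 6: {1,7,8,9}  ✓accept
final: {1,7,8,9}; accept 1 in set

Answer: ACCEPT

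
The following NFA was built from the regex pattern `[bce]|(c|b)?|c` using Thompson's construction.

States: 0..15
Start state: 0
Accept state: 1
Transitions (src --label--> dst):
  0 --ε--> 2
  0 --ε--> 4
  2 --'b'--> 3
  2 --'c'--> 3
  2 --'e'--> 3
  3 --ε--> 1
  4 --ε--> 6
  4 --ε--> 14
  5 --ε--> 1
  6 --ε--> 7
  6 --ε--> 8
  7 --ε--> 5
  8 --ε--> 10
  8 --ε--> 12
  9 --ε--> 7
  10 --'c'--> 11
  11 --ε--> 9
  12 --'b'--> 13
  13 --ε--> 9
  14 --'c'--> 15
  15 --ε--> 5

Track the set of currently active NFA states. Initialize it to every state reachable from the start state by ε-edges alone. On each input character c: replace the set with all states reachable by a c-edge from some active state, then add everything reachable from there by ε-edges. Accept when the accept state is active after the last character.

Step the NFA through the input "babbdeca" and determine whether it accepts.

Answer: REJECT

Trace:
start: ε-closure({0}) = {0,1,2,4,5,6,7,8,10,12,14}
'b' @ 1: {1,3,5,7,9,13}  ✓accept
'a' @ 2: {}  — state set empty
rest 'bbdeca' ignored (set empty)
end set {} — state 1 not in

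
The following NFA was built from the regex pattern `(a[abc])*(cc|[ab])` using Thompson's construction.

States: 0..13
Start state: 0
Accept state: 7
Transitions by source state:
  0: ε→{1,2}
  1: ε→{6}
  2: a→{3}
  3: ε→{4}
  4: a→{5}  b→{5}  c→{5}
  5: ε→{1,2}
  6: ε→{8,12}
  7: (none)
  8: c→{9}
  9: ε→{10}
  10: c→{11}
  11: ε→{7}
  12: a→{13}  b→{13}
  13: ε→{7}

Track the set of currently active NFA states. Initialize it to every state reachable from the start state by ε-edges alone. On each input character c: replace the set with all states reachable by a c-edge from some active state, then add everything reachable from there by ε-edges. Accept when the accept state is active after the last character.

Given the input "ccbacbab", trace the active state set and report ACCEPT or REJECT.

Answer: REJECT

Steps:
initial (ε-close {0}): {0,1,2,6,8,12}
'c' @ 1: {9,10}
'c' @ 2: {7,11}  (accept∈set)
'b' @ 3: {}  — state set empty
rest 'acbab' ignored (set empty)
after full input: {}  (accept=7 not in)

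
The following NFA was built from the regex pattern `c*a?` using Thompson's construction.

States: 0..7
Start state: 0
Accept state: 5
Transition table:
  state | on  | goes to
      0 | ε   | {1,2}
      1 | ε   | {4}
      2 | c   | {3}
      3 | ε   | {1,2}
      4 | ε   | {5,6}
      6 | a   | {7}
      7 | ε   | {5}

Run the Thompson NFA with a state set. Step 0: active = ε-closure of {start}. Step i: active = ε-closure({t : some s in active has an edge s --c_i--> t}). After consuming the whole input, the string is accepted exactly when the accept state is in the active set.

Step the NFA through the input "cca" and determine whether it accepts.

start: ε-closure({0}) = {0,1,2,4,5,6}
'c' @ 1: {1,2,3,4,5,6}  ✓accept
'c' @ 2: {1,2,3,4,5,6}  ✓accept
'a' @ 3: {5,7}  ✓accept
end set {5,7} — state 5 in

Answer: ACCEPT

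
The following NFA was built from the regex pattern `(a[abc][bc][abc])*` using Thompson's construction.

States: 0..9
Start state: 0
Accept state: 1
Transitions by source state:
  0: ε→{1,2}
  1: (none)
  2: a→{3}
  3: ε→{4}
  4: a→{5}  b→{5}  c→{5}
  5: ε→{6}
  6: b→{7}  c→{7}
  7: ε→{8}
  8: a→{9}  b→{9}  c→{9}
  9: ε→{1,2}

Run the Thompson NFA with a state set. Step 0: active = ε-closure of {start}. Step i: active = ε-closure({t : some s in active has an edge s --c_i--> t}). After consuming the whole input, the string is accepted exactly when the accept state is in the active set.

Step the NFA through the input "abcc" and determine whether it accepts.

Answer: ACCEPT

Steps:
start: ε-closure({0}) = {0,1,2}
'a' @ 1: {3,4}
'b' @ 2: {5,6}
'c' @ 3: {7,8}
'c' @ 4: {1,2,9}  [accepting]
end set {1,2,9} — state 1 in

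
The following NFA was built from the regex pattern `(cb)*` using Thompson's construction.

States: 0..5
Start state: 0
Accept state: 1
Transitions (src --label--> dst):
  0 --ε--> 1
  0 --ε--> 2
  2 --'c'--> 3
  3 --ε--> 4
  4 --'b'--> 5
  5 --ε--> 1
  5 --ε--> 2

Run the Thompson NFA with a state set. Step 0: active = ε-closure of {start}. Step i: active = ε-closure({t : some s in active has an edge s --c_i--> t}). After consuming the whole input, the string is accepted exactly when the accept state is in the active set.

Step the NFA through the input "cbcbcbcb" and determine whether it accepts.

Answer: ACCEPT

Derivation:
start: ε-closure({0}) = {0,1,2}
'c' @ 1: {3,4}
'b' @ 2: {1,2,5}  (accept∈set)
'c' @ 3: {3,4}
'b' @ 4: {1,2,5}  (accept∈set)
'c' @ 5: {3,4}
'b' @ 6: {1,2,5}  (accept∈set)
'c' @ 7: {3,4}
'b' @ 8: {1,2,5}  (accept∈set)
final: {1,2,5}; accept 1 in set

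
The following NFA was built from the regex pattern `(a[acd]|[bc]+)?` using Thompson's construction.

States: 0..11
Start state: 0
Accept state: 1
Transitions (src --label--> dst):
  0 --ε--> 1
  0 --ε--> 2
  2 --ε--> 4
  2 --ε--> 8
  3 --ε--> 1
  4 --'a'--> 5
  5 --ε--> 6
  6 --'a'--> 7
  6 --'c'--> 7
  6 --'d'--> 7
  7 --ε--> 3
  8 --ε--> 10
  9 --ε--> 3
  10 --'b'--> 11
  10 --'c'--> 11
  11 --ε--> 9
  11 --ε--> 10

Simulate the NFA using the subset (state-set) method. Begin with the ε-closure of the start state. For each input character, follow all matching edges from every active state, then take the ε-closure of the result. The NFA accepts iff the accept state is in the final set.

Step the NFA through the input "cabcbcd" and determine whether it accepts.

Answer: REJECT

Steps:
start: ε-closure({0}) = {0,1,2,4,8,10}
'c' @ 1: {1,3,9,10,11}  (accept∈set)
'a' @ 2: {}  — state set empty
rest 'bcbcd' ignored (set empty)
after full input: {}  (accept=1 not in)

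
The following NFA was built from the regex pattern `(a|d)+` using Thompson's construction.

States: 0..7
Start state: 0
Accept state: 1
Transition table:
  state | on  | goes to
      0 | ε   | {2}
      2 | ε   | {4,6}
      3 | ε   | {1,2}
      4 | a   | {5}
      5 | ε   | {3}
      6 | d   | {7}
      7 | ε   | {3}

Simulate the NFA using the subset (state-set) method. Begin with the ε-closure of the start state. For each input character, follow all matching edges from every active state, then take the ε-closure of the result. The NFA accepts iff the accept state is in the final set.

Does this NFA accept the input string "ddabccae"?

Answer: REJECT

Steps:
S₀ = ε-closure({0}) = {0,2,4,6}
'd' @ 1: {1,2,3,4,6,7}  [accepting]
'd' @ 2: {1,2,3,4,6,7}  [accepting]
'a' @ 3: {1,2,3,4,5,6}  [accepting]
'b' @ 4: {}  — no active states
rest 'ccae' ignored (set empty)
after full input: {}  (accept=1 not in)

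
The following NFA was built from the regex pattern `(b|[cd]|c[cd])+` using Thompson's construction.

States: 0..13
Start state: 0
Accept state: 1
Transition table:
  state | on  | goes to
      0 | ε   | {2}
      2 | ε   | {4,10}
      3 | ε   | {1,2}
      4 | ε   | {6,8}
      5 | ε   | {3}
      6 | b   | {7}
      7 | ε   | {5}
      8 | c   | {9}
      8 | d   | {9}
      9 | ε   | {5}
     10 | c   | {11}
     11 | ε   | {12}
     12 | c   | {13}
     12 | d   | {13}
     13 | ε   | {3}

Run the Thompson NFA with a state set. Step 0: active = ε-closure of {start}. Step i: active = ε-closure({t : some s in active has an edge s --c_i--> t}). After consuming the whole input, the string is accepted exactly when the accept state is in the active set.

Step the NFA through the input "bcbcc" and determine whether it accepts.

S₀ = ε-closure({0}) = {0,2,4,6,8,10}
'b' @ 1: {1,2,3,4,5,6,7,8,10}  ✓accept
'c' @ 2: {1,2,3,4,5,6,8,9,10,11,12}  ✓accept
'b' @ 3: {1,2,3,4,5,6,7,8,10}  ✓accept
'c' @ 4: {1,2,3,4,5,6,8,9,10,11,12}  ✓accept
'c' @ 5: {1,2,3,4,5,6,8,9,10,11,12,13}  ✓accept
end set {1,2,3,4,5,6,8,9,10,11,12,13} — state 1 in

Answer: ACCEPT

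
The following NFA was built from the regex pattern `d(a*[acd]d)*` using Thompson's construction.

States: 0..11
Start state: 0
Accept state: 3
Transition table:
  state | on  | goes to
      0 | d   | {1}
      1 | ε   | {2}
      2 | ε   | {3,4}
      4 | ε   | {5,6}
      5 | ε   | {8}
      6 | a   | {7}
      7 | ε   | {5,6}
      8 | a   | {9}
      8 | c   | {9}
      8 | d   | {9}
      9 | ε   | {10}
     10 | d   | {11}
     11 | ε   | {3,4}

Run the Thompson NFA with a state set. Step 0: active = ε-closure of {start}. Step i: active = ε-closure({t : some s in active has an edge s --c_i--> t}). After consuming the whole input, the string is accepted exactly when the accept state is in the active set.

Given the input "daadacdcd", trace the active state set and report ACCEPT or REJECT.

Answer: ACCEPT

Steps:
initial (ε-close {0}): {0}
'd' @ 1: {1,2,3,4,5,6,8}  [accepting]
'a' @ 2: {5,6,7,8,9,10}
'a' @ 3: {5,6,7,8,9,10}
'd' @ 4: {3,4,5,6,8,9,10,11}  [accepting]
'a' @ 5: {5,6,7,8,9,10}
'c' @ 6: {9,10}
'd' @ 7: {3,4,5,6,8,11}  [accepting]
'c' @ 8: {9,10}
'd' @ 9: {3,4,5,6,8,11}  [accepting]
after full input: {3,4,5,6,8,11}  (accept=3 in)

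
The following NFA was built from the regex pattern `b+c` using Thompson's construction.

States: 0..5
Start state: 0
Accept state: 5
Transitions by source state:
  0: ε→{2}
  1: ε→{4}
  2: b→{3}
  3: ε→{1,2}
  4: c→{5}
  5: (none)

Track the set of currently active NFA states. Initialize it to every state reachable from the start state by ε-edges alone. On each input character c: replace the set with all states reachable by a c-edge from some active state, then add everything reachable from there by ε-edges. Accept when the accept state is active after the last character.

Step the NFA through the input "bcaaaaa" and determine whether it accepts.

start: ε-closure({0}) = {0,2}
'b' @ 1: {1,2,3,4}
'c' @ 2: {5}  ✓accept
'a' @ 3: {}  — state set empty
rest 'aaaa' ignored (set empty)
end set {} — state 5 not in

Answer: REJECT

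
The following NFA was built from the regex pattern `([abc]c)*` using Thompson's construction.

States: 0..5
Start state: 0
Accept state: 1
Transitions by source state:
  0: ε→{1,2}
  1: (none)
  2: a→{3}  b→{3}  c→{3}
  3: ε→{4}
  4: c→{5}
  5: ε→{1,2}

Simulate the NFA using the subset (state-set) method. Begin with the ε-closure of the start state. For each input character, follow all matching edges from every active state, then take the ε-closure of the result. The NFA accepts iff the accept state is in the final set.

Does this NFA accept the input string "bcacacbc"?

Answer: ACCEPT

Steps:
initial (ε-close {0}): {0,1,2}
'b' @ 1: {3,4}
'c' @ 2: {1,2,5}  ✓accept
'a' @ 3: {3,4}
'c' @ 4: {1,2,5}  ✓accept
'a' @ 5: {3,4}
'c' @ 6: {1,2,5}  ✓accept
'b' @ 7: {3,4}
'c' @ 8: {1,2,5}  ✓accept
final: {1,2,5}; accept 1 in set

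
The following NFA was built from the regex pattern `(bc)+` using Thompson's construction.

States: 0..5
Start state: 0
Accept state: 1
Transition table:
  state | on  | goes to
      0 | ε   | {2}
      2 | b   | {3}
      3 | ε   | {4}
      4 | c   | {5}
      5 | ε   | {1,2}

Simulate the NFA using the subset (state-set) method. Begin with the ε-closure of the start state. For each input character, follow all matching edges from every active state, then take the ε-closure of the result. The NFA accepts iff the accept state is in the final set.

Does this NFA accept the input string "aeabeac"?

S₀ = ε-closure({0}) = {0,2}
'a' @ 1: {}  — dead — no transitions
rest 'eabeac' ignored (set empty)
end set {} — state 1 not in

Answer: REJECT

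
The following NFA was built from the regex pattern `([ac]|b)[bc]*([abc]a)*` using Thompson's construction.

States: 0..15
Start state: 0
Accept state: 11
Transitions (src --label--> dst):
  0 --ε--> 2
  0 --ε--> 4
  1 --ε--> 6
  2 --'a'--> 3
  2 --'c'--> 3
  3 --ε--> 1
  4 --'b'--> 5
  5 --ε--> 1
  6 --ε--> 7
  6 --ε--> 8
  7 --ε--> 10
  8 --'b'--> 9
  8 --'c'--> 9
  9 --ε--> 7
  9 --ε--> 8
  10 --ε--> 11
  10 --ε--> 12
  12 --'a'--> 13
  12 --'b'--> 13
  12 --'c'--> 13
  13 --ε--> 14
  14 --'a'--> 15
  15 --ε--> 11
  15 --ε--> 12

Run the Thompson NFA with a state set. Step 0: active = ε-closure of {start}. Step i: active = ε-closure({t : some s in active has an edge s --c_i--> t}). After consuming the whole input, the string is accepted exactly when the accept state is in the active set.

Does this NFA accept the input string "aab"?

S₀ = ε-closure({0}) = {0,2,4}
'a' @ 1: {1,3,6,7,8,10,11,12}  [accepting]
'a' @ 2: {13,14}
'b' @ 3: {}  — dead — no transitions
after full input: {}  (accept=11 not in)

Answer: REJECT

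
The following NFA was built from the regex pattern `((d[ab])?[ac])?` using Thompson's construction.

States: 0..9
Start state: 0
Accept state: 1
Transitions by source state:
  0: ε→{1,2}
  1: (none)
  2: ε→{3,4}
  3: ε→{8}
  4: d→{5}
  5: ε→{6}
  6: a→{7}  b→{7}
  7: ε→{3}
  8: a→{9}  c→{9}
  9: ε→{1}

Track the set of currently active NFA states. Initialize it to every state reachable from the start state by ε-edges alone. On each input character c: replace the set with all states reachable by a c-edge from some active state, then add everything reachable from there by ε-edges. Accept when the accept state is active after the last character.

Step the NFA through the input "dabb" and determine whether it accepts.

initial (ε-close {0}): {0,1,2,3,4,8}
'd' @ 1: {5,6}
'a' @ 2: {3,7,8}
'b' @ 3: {}  — dead — no transitions
rest 'b' ignored (set empty)
final: {}; accept 1 not in set

Answer: REJECT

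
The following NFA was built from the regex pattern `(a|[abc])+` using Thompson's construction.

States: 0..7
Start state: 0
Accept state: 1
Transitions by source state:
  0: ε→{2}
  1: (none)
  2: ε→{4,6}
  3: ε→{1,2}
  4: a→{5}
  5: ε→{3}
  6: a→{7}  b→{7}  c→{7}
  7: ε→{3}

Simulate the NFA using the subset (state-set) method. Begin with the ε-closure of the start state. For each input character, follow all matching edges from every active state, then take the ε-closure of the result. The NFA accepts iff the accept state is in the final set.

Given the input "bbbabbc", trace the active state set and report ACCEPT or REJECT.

start: ε-closure({0}) = {0,2,4,6}
'b' @ 1: {1,2,3,4,6,7}  (accept∈set)
'b' @ 2: {1,2,3,4,6,7}  (accept∈set)
'b' @ 3: {1,2,3,4,6,7}  (accept∈set)
'a' @ 4: {1,2,3,4,5,6,7}  (accept∈set)
'b' @ 5: {1,2,3,4,6,7}  (accept∈set)
'b' @ 6: {1,2,3,4,6,7}  (accept∈set)
'c' @ 7: {1,2,3,4,6,7}  (accept∈set)
after full input: {1,2,3,4,6,7}  (accept=1 in)

Answer: ACCEPT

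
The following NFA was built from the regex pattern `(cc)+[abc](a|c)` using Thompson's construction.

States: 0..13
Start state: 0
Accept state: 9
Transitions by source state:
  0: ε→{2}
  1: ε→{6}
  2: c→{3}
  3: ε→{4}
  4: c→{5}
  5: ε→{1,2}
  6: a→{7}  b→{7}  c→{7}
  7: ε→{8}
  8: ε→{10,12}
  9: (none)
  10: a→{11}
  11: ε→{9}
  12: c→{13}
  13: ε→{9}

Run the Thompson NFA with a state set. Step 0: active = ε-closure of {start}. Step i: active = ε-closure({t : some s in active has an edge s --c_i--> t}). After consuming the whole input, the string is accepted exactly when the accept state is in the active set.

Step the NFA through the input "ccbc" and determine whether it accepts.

Answer: ACCEPT

Trace:
S₀ = ε-closure({0}) = {0,2}
'c' @ 1: {3,4}
'c' @ 2: {1,2,5,6}
'b' @ 3: {7,8,10,12}
'c' @ 4: {9,13}  [accepting]
end set {9,13} — state 9 in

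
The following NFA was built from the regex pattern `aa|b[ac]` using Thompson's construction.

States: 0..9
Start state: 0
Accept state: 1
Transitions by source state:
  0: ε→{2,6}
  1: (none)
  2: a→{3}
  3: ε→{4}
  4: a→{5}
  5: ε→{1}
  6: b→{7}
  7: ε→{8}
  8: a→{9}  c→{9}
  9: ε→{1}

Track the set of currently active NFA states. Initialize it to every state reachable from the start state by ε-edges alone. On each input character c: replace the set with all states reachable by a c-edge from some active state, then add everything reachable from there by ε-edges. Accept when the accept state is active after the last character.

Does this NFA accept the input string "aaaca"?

Answer: REJECT

Derivation:
initial (ε-close {0}): {0,2,6}
'a' @ 1: {3,4}
'a' @ 2: {1,5}  (accept∈set)
'a' @ 3: {}  — dead — no transitions
rest 'ca' ignored (set empty)
after full input: {}  (accept=1 not in)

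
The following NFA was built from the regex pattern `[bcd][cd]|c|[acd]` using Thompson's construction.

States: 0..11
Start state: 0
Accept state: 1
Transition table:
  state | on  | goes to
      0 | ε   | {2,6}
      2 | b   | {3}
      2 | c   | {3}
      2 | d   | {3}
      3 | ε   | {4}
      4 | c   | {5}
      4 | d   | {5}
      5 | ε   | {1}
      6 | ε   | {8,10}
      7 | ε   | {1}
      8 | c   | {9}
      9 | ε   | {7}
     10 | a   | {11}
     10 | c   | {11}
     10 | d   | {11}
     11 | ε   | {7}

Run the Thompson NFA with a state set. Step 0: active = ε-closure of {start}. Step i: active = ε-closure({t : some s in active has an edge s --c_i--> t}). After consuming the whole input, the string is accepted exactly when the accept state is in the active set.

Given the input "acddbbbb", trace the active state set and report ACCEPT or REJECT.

Answer: REJECT

Trace:
initial (ε-close {0}): {0,2,6,8,10}
'a' @ 1: {1,7,11}  ✓accept
'c' @ 2: {}  — dead — no transitions
rest 'ddbbbb' ignored (set empty)
end set {} — state 1 not in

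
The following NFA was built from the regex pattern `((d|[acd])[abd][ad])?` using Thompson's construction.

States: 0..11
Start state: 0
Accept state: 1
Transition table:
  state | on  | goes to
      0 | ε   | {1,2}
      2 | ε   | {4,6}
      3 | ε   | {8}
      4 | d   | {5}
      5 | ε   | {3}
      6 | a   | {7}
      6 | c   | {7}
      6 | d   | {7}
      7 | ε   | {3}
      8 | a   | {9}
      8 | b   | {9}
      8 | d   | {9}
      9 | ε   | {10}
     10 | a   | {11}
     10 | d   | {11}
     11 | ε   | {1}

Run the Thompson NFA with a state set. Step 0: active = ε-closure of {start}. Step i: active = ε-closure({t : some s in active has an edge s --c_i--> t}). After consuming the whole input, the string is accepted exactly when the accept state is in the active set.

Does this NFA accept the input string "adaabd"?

Answer: REJECT

Trace:
start: ε-closure({0}) = {0,1,2,4,6}
'a' @ 1: {3,7,8}
'd' @ 2: {9,10}
'a' @ 3: {1,11}  (accept∈set)
'a' @ 4: {}  — dead — no transitions
rest 'bd' ignored (set empty)
final: {}; accept 1 not in set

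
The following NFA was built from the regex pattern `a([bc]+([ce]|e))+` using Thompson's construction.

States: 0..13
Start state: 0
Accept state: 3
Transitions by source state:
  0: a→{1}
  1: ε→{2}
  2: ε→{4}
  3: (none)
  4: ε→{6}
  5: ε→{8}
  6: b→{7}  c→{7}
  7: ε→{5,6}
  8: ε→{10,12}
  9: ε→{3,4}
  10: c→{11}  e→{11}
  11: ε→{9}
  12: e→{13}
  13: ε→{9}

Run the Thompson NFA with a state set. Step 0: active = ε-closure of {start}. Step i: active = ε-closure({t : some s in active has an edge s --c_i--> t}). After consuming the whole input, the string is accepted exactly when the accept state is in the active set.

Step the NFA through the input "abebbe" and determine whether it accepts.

Answer: ACCEPT

Derivation:
initial (ε-close {0}): {0}
'a' @ 1: {1,2,4,6}
'b' @ 2: {5,6,7,8,10,12}
'e' @ 3: {3,4,6,9,11,13}  [accepting]
'b' @ 4: {5,6,7,8,10,12}
'b' @ 5: {5,6,7,8,10,12}
'e' @ 6: {3,4,6,9,11,13}  [accepting]
end set {3,4,6,9,11,13} — state 3 in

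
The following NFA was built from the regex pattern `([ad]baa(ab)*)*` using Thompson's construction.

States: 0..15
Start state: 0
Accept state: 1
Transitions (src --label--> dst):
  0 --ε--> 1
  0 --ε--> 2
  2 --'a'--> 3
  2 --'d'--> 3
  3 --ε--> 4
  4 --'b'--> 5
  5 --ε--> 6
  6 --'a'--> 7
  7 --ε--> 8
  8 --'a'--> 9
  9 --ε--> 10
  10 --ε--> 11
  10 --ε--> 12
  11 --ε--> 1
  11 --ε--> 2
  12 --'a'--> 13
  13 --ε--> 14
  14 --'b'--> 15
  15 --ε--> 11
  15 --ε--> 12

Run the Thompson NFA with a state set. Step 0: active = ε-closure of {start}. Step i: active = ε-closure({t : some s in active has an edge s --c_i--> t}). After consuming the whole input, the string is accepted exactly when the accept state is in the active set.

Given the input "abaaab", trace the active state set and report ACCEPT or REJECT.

start: ε-closure({0}) = {0,1,2}
'a' @ 1: {3,4}
'b' @ 2: {5,6}
'a' @ 3: {7,8}
'a' @ 4: {1,2,9,10,11,12}  ✓accept
'a' @ 5: {3,4,13,14}
'b' @ 6: {1,2,5,6,11,12,15}  ✓accept
after full input: {1,2,5,6,11,12,15}  (accept=1 in)

Answer: ACCEPT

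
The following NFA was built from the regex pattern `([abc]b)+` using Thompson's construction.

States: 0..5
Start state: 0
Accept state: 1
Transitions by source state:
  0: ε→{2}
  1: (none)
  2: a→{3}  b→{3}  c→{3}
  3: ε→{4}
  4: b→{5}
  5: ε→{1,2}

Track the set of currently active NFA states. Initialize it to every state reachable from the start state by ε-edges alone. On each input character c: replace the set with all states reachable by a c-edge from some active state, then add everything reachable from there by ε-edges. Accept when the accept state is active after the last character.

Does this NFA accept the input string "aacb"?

initial (ε-close {0}): {0,2}
'a' @ 1: {3,4}
'a' @ 2: {}  — no active states
rest 'cb' ignored (set empty)
end set {} — state 1 not in

Answer: REJECT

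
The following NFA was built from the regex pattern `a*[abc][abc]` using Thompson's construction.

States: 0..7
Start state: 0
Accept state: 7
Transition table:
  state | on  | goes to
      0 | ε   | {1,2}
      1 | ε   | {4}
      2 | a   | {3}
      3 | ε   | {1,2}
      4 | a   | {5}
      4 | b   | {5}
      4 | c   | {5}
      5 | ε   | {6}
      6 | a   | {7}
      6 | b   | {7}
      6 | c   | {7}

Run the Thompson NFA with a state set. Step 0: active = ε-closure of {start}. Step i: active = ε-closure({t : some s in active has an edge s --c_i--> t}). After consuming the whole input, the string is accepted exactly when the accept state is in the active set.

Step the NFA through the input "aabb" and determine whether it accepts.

Answer: ACCEPT

Steps:
initial (ε-close {0}): {0,1,2,4}
'a' @ 1: {1,2,3,4,5,6}
'a' @ 2: {1,2,3,4,5,6,7}  [accepting]
'b' @ 3: {5,6,7}  [accepting]
'b' @ 4: {7}  [accepting]
end set {7} — state 7 in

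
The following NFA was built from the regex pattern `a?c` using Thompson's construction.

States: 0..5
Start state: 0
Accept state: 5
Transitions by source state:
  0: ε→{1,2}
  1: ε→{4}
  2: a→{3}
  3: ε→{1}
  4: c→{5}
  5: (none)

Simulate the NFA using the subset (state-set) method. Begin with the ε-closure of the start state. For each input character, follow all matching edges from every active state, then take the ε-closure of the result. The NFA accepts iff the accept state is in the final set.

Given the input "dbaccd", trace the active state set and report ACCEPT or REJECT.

Answer: REJECT

Trace:
start: ε-closure({0}) = {0,1,2,4}
'd' @ 1: {}  — state set empty
rest 'baccd' ignored (set empty)
end set {} — state 5 not in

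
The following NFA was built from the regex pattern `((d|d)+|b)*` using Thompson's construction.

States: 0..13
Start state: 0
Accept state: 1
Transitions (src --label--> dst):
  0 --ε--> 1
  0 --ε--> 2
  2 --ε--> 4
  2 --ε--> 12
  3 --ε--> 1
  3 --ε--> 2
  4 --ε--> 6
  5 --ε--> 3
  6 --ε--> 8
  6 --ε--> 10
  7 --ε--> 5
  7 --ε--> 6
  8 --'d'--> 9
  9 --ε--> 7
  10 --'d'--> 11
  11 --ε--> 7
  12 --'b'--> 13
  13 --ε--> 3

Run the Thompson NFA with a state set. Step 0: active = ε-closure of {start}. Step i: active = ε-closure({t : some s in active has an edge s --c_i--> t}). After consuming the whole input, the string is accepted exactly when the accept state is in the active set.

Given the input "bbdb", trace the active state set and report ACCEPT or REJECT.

initial (ε-close {0}): {0,1,2,4,6,8,10,12}
'b' @ 1: {1,2,3,4,6,8,10,12,13}  ✓accept
'b' @ 2: {1,2,3,4,6,8,10,12,13}  ✓accept
'd' @ 3: {1,2,3,4,5,6,7,8,9,10,11,12}  ✓accept
'b' @ 4: {1,2,3,4,6,8,10,12,13}  ✓accept
after full input: {1,2,3,4,6,8,10,12,13}  (accept=1 in)

Answer: ACCEPT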